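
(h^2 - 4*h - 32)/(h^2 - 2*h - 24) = (h - 8)/(h - 6)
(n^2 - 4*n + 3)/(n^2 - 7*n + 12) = (n - 1)/(n - 4)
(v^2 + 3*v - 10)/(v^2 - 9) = (v^2 + 3*v - 10)/(v^2 - 9)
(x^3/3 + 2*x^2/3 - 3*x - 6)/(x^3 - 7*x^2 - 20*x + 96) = (x^2 + 5*x + 6)/(3*(x^2 - 4*x - 32))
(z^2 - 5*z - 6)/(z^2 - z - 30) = (z + 1)/(z + 5)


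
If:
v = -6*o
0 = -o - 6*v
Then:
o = 0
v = 0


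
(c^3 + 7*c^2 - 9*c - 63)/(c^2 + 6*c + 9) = (c^2 + 4*c - 21)/(c + 3)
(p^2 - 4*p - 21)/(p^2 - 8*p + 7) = (p + 3)/(p - 1)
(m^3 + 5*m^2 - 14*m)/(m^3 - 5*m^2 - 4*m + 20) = m*(m + 7)/(m^2 - 3*m - 10)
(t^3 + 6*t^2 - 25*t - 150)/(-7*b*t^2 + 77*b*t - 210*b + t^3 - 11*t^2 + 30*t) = (t^2 + 11*t + 30)/(-7*b*t + 42*b + t^2 - 6*t)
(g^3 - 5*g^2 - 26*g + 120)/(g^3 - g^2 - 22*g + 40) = (g - 6)/(g - 2)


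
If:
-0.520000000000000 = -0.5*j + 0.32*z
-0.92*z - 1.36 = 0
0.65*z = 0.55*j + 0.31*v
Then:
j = 0.09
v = -3.27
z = -1.48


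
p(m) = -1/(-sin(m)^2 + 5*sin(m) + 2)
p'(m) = -(2*sin(m)*cos(m) - 5*cos(m))/(-sin(m)^2 + 5*sin(m) + 2)^2 = (5 - 2*sin(m))*cos(m)/(5*sin(m) + cos(m)^2 + 1)^2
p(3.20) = -0.59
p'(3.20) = -1.76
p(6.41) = -0.38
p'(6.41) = 0.69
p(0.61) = -0.22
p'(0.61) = 0.15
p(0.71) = -0.21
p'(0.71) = 0.12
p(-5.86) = -0.26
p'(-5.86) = 0.25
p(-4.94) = -0.17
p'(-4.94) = 0.02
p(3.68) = 1.21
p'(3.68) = -7.57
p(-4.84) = -0.17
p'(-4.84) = 0.01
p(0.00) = -0.50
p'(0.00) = 1.25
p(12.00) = 1.03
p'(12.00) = 5.44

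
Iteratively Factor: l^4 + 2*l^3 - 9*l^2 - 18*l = (l - 3)*(l^3 + 5*l^2 + 6*l) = (l - 3)*(l + 2)*(l^2 + 3*l) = (l - 3)*(l + 2)*(l + 3)*(l)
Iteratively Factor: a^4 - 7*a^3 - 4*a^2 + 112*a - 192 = (a + 4)*(a^3 - 11*a^2 + 40*a - 48) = (a - 3)*(a + 4)*(a^2 - 8*a + 16) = (a - 4)*(a - 3)*(a + 4)*(a - 4)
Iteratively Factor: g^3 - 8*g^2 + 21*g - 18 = (g - 3)*(g^2 - 5*g + 6) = (g - 3)^2*(g - 2)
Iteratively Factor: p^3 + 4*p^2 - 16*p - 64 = (p + 4)*(p^2 - 16) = (p + 4)^2*(p - 4)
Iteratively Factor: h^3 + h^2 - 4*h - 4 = (h + 2)*(h^2 - h - 2) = (h - 2)*(h + 2)*(h + 1)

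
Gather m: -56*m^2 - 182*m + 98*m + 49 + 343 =-56*m^2 - 84*m + 392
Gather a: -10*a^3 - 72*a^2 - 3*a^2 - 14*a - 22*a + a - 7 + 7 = -10*a^3 - 75*a^2 - 35*a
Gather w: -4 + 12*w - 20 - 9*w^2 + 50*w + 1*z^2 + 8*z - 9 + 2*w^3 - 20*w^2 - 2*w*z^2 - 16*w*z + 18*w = 2*w^3 - 29*w^2 + w*(-2*z^2 - 16*z + 80) + z^2 + 8*z - 33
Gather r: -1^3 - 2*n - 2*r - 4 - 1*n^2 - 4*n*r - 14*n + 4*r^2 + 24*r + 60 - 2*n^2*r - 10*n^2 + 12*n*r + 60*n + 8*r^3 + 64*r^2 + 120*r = -11*n^2 + 44*n + 8*r^3 + 68*r^2 + r*(-2*n^2 + 8*n + 142) + 55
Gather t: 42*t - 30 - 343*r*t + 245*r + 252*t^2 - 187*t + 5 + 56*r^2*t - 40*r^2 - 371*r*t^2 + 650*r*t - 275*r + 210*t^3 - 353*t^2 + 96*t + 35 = -40*r^2 - 30*r + 210*t^3 + t^2*(-371*r - 101) + t*(56*r^2 + 307*r - 49) + 10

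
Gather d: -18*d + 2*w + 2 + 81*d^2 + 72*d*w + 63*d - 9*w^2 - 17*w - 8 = 81*d^2 + d*(72*w + 45) - 9*w^2 - 15*w - 6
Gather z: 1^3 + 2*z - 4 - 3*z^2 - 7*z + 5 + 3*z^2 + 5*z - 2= 0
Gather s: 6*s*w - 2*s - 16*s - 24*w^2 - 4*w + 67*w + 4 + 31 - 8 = s*(6*w - 18) - 24*w^2 + 63*w + 27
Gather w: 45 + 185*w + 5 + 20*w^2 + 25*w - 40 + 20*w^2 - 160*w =40*w^2 + 50*w + 10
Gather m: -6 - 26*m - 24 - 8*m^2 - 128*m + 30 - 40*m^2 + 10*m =-48*m^2 - 144*m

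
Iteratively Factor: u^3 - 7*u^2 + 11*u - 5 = (u - 1)*(u^2 - 6*u + 5) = (u - 1)^2*(u - 5)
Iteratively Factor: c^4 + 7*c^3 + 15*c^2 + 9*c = (c + 3)*(c^3 + 4*c^2 + 3*c) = (c + 1)*(c + 3)*(c^2 + 3*c) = c*(c + 1)*(c + 3)*(c + 3)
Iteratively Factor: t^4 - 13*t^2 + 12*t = (t + 4)*(t^3 - 4*t^2 + 3*t) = (t - 1)*(t + 4)*(t^2 - 3*t) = (t - 3)*(t - 1)*(t + 4)*(t)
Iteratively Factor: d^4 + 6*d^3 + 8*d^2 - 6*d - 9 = (d + 3)*(d^3 + 3*d^2 - d - 3) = (d + 3)^2*(d^2 - 1) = (d + 1)*(d + 3)^2*(d - 1)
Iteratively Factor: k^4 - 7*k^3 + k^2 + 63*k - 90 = (k - 2)*(k^3 - 5*k^2 - 9*k + 45) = (k - 2)*(k + 3)*(k^2 - 8*k + 15) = (k - 5)*(k - 2)*(k + 3)*(k - 3)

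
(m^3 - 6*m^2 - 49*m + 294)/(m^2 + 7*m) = m - 13 + 42/m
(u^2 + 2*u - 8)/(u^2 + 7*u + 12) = (u - 2)/(u + 3)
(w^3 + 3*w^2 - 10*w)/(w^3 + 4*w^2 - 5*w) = (w - 2)/(w - 1)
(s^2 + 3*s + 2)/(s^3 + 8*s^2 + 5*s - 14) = (s + 1)/(s^2 + 6*s - 7)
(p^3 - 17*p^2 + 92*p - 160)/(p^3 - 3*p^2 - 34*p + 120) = (p - 8)/(p + 6)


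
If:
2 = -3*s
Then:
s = -2/3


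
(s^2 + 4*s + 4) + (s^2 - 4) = 2*s^2 + 4*s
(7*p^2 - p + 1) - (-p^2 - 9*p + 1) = 8*p^2 + 8*p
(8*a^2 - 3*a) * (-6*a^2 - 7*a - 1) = -48*a^4 - 38*a^3 + 13*a^2 + 3*a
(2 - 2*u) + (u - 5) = -u - 3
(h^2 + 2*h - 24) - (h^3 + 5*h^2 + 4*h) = -h^3 - 4*h^2 - 2*h - 24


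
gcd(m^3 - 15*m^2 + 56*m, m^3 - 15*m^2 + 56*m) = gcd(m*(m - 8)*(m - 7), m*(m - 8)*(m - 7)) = m^3 - 15*m^2 + 56*m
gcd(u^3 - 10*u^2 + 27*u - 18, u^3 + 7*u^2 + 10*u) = 1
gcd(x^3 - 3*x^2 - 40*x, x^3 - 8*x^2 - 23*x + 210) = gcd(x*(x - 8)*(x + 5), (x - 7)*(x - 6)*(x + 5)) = x + 5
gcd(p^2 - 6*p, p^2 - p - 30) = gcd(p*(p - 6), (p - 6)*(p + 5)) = p - 6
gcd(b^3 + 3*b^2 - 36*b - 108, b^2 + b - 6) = b + 3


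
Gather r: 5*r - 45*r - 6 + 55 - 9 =40 - 40*r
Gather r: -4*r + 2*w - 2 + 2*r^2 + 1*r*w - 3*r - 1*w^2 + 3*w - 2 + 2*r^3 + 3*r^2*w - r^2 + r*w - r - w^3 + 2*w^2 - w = 2*r^3 + r^2*(3*w + 1) + r*(2*w - 8) - w^3 + w^2 + 4*w - 4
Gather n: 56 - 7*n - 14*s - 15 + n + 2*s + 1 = -6*n - 12*s + 42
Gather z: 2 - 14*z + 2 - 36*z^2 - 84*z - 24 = -36*z^2 - 98*z - 20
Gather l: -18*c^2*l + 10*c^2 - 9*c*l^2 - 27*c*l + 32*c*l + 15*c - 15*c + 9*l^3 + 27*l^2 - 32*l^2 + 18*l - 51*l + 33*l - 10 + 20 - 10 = 10*c^2 + 9*l^3 + l^2*(-9*c - 5) + l*(-18*c^2 + 5*c)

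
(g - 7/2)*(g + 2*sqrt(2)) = g^2 - 7*g/2 + 2*sqrt(2)*g - 7*sqrt(2)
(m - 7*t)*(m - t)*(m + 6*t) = m^3 - 2*m^2*t - 41*m*t^2 + 42*t^3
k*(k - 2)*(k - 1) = k^3 - 3*k^2 + 2*k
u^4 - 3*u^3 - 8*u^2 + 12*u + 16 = (u - 4)*(u - 2)*(u + 1)*(u + 2)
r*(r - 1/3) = r^2 - r/3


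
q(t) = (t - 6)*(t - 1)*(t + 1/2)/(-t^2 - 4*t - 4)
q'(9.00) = -0.72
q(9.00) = -1.88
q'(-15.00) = -0.73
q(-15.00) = 28.83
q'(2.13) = 0.35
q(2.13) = 0.67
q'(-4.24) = 13.48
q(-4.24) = 40.00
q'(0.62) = 0.90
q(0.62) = -0.33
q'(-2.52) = 660.84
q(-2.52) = 224.04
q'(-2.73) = 260.08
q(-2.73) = 136.26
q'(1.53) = 0.61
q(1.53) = 0.39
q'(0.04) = 0.25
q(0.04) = -0.74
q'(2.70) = 0.14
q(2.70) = 0.81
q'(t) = (t - 6)*(t - 1)*(t + 1/2)*(2*t + 4)/(-t^2 - 4*t - 4)^2 + (t - 6)*(t - 1)/(-t^2 - 4*t - 4) + (t - 6)*(t + 1/2)/(-t^2 - 4*t - 4) + (t - 1)*(t + 1/2)/(-t^2 - 4*t - 4)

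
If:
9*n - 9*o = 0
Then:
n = o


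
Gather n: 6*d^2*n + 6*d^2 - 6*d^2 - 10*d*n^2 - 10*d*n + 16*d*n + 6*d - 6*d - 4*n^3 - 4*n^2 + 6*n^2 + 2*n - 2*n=-4*n^3 + n^2*(2 - 10*d) + n*(6*d^2 + 6*d)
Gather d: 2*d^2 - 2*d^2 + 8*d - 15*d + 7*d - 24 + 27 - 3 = 0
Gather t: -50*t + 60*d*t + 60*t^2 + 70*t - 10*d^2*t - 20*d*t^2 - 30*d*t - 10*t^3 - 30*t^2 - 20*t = -10*t^3 + t^2*(30 - 20*d) + t*(-10*d^2 + 30*d)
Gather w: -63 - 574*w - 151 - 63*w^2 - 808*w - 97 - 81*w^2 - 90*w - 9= -144*w^2 - 1472*w - 320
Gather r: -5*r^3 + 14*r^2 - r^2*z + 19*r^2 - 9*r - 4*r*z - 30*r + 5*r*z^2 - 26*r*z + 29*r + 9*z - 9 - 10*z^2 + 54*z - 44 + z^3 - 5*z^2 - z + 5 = -5*r^3 + r^2*(33 - z) + r*(5*z^2 - 30*z - 10) + z^3 - 15*z^2 + 62*z - 48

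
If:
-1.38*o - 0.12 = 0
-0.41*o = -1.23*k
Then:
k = -0.03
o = -0.09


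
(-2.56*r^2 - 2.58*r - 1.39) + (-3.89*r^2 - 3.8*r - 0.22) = -6.45*r^2 - 6.38*r - 1.61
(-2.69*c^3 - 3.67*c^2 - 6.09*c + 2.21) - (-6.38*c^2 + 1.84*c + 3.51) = -2.69*c^3 + 2.71*c^2 - 7.93*c - 1.3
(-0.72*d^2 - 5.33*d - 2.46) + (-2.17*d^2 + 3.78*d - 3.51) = -2.89*d^2 - 1.55*d - 5.97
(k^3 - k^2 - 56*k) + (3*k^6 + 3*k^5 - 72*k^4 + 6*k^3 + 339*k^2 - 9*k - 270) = 3*k^6 + 3*k^5 - 72*k^4 + 7*k^3 + 338*k^2 - 65*k - 270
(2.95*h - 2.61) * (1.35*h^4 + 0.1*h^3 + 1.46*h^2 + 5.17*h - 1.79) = 3.9825*h^5 - 3.2285*h^4 + 4.046*h^3 + 11.4409*h^2 - 18.7742*h + 4.6719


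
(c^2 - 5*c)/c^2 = (c - 5)/c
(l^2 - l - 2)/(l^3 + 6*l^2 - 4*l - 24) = (l + 1)/(l^2 + 8*l + 12)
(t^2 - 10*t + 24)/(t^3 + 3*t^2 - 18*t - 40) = (t - 6)/(t^2 + 7*t + 10)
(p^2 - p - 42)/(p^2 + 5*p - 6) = (p - 7)/(p - 1)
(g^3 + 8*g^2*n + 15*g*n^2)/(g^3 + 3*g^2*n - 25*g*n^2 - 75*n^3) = g/(g - 5*n)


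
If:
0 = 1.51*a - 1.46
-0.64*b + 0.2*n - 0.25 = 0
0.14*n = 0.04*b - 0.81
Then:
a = 0.97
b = -2.41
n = -6.48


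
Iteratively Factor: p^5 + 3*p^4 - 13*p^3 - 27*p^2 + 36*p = (p - 1)*(p^4 + 4*p^3 - 9*p^2 - 36*p) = (p - 1)*(p + 3)*(p^3 + p^2 - 12*p) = p*(p - 1)*(p + 3)*(p^2 + p - 12) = p*(p - 1)*(p + 3)*(p + 4)*(p - 3)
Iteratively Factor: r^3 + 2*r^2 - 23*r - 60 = (r - 5)*(r^2 + 7*r + 12) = (r - 5)*(r + 3)*(r + 4)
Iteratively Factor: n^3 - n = (n - 1)*(n^2 + n) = n*(n - 1)*(n + 1)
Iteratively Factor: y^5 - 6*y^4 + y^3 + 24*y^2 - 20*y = (y - 2)*(y^4 - 4*y^3 - 7*y^2 + 10*y) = (y - 2)*(y - 1)*(y^3 - 3*y^2 - 10*y) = (y - 5)*(y - 2)*(y - 1)*(y^2 + 2*y) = (y - 5)*(y - 2)*(y - 1)*(y + 2)*(y)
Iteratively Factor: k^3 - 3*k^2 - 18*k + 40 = (k - 5)*(k^2 + 2*k - 8) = (k - 5)*(k + 4)*(k - 2)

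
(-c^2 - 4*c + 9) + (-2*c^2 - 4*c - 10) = -3*c^2 - 8*c - 1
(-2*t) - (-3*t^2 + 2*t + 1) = 3*t^2 - 4*t - 1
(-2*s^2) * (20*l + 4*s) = -40*l*s^2 - 8*s^3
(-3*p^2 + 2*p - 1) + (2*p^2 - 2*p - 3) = -p^2 - 4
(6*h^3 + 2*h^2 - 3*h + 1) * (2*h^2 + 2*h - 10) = 12*h^5 + 16*h^4 - 62*h^3 - 24*h^2 + 32*h - 10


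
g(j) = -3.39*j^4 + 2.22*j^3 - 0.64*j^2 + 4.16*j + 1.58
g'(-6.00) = 3180.56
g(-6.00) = -4919.38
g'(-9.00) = 10440.38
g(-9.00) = -23947.87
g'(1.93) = -70.99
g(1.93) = -23.85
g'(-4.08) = 1041.21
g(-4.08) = -1116.20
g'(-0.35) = 6.01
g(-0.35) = -0.10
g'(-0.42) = 6.88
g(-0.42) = -0.55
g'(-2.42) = 238.44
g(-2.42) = -159.97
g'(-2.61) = 293.96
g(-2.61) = -210.42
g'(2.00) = -80.24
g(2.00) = -29.14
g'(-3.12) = 484.82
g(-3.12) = -406.29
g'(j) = -13.56*j^3 + 6.66*j^2 - 1.28*j + 4.16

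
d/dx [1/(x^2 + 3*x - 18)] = (-2*x - 3)/(x^2 + 3*x - 18)^2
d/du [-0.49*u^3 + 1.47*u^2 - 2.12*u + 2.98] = -1.47*u^2 + 2.94*u - 2.12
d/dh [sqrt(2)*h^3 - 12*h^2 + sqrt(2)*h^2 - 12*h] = 3*sqrt(2)*h^2 - 24*h + 2*sqrt(2)*h - 12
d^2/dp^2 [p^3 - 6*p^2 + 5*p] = 6*p - 12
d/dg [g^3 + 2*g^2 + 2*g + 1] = 3*g^2 + 4*g + 2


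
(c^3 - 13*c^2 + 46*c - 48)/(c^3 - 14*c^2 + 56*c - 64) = (c - 3)/(c - 4)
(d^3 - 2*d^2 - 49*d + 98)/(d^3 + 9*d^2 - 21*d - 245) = (d^2 - 9*d + 14)/(d^2 + 2*d - 35)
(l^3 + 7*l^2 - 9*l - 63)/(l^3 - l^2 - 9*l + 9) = (l + 7)/(l - 1)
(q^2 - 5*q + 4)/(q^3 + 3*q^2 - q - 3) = (q - 4)/(q^2 + 4*q + 3)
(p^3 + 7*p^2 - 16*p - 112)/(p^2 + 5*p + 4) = (p^2 + 3*p - 28)/(p + 1)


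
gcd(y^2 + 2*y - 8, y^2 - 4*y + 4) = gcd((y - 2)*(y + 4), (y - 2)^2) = y - 2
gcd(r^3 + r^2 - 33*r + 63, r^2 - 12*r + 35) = 1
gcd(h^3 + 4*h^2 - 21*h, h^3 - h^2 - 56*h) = h^2 + 7*h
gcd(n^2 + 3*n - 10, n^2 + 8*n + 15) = n + 5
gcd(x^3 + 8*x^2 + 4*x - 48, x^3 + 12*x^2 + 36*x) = x + 6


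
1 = 1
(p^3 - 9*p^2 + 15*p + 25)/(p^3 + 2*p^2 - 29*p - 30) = (p - 5)/(p + 6)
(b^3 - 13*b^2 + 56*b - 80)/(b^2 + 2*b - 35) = (b^2 - 8*b + 16)/(b + 7)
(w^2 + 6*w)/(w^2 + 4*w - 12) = w/(w - 2)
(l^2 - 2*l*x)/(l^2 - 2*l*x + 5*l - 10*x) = l/(l + 5)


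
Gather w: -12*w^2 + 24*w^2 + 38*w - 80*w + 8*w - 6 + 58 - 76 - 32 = 12*w^2 - 34*w - 56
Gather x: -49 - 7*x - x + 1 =-8*x - 48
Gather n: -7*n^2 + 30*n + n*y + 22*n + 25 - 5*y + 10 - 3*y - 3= -7*n^2 + n*(y + 52) - 8*y + 32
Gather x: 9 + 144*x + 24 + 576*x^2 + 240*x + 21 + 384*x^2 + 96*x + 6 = 960*x^2 + 480*x + 60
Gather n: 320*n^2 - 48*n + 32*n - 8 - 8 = 320*n^2 - 16*n - 16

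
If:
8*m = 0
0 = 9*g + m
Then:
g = 0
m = 0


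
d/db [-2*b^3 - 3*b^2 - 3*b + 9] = -6*b^2 - 6*b - 3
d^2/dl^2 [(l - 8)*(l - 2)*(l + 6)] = 6*l - 8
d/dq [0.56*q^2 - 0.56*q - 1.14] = 1.12*q - 0.56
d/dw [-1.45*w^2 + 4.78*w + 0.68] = 4.78 - 2.9*w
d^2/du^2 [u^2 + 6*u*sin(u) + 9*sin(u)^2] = -6*u*sin(u) - 36*sin(u)^2 + 12*cos(u) + 20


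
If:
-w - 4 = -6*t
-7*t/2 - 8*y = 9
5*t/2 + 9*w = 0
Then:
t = 72/113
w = -20/113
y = -1269/904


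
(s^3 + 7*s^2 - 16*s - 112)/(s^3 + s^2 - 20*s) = (s^2 + 11*s + 28)/(s*(s + 5))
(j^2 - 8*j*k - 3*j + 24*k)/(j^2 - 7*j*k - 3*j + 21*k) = (j - 8*k)/(j - 7*k)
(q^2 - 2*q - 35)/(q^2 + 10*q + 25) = (q - 7)/(q + 5)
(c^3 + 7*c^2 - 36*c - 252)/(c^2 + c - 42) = c + 6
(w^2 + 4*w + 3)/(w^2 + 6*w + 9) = (w + 1)/(w + 3)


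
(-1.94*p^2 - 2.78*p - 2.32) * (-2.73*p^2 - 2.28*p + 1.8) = 5.2962*p^4 + 12.0126*p^3 + 9.18*p^2 + 0.2856*p - 4.176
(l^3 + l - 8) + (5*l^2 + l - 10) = l^3 + 5*l^2 + 2*l - 18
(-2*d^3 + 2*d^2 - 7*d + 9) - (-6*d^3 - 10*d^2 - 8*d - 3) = 4*d^3 + 12*d^2 + d + 12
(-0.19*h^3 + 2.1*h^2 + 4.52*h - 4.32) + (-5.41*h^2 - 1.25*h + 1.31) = -0.19*h^3 - 3.31*h^2 + 3.27*h - 3.01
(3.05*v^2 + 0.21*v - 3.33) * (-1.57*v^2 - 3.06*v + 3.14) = -4.7885*v^4 - 9.6627*v^3 + 14.1625*v^2 + 10.8492*v - 10.4562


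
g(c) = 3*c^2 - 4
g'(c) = 6*c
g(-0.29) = -3.75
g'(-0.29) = -1.74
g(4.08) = 45.94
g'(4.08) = 24.48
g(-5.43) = 84.45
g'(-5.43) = -32.58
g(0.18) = -3.90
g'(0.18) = 1.08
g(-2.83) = 20.03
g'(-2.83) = -16.98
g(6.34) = 116.59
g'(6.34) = 38.04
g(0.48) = -3.31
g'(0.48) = 2.88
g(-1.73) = 4.98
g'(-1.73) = -10.38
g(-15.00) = 671.00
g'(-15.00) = -90.00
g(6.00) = 104.00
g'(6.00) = 36.00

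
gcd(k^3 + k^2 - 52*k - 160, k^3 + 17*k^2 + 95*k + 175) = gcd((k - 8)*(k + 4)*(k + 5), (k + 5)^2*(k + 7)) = k + 5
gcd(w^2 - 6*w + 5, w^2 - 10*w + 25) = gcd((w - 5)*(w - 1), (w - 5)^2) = w - 5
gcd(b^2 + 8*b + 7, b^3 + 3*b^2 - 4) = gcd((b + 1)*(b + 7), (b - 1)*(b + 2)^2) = 1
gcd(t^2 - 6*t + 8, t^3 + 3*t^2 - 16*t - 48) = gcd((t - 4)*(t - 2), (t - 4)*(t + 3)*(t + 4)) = t - 4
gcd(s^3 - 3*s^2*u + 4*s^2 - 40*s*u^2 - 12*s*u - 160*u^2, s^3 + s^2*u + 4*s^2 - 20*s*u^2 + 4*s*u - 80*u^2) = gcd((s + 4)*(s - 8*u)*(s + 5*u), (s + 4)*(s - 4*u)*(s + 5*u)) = s^2 + 5*s*u + 4*s + 20*u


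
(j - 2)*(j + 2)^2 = j^3 + 2*j^2 - 4*j - 8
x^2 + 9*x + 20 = (x + 4)*(x + 5)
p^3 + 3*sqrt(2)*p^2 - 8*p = p*(p - sqrt(2))*(p + 4*sqrt(2))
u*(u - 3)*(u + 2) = u^3 - u^2 - 6*u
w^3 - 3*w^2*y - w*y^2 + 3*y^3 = (w - 3*y)*(w - y)*(w + y)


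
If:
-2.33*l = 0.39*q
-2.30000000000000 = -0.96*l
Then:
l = 2.40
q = -14.31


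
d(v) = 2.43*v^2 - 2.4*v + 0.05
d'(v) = 4.86*v - 2.4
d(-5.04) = 73.87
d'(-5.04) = -26.89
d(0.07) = -0.11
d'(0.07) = -2.06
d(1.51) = 1.97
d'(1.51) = 4.94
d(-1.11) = 5.71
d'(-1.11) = -7.79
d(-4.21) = 53.22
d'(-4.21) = -22.86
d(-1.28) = 7.10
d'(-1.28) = -8.62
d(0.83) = -0.27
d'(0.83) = 1.63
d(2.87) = 13.18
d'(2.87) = 11.55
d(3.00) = 14.72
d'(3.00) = 12.18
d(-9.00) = 218.48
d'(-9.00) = -46.14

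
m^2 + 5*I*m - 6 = (m + 2*I)*(m + 3*I)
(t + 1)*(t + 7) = t^2 + 8*t + 7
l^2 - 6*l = l*(l - 6)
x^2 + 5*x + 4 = (x + 1)*(x + 4)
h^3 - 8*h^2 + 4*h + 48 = (h - 6)*(h - 4)*(h + 2)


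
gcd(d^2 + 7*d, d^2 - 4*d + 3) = 1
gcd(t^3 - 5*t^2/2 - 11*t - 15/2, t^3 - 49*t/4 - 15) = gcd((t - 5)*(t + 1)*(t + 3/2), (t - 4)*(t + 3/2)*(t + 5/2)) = t + 3/2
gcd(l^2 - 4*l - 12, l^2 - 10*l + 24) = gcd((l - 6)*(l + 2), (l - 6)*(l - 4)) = l - 6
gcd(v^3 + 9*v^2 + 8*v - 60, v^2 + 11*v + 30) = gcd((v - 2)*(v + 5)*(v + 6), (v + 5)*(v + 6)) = v^2 + 11*v + 30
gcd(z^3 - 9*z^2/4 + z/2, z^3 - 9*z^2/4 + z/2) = z^3 - 9*z^2/4 + z/2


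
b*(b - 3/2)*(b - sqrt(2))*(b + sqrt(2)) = b^4 - 3*b^3/2 - 2*b^2 + 3*b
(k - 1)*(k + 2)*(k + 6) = k^3 + 7*k^2 + 4*k - 12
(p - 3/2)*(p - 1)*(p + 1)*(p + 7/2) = p^4 + 2*p^3 - 25*p^2/4 - 2*p + 21/4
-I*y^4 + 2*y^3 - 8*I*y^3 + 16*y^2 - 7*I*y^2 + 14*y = y*(y + 7)*(y + 2*I)*(-I*y - I)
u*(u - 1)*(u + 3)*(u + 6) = u^4 + 8*u^3 + 9*u^2 - 18*u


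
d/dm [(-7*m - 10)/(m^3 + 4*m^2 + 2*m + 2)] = 2*(7*m^3 + 29*m^2 + 40*m + 3)/(m^6 + 8*m^5 + 20*m^4 + 20*m^3 + 20*m^2 + 8*m + 4)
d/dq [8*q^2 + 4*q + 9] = 16*q + 4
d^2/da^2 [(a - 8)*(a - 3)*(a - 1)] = 6*a - 24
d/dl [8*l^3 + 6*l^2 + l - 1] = 24*l^2 + 12*l + 1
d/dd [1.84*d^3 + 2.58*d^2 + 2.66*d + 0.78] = 5.52*d^2 + 5.16*d + 2.66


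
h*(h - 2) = h^2 - 2*h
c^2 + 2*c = c*(c + 2)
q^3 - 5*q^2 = q^2*(q - 5)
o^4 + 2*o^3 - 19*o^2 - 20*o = o*(o - 4)*(o + 1)*(o + 5)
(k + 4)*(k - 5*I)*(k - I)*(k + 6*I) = k^4 + 4*k^3 + 31*k^2 + 124*k - 30*I*k - 120*I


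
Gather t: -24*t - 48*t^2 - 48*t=-48*t^2 - 72*t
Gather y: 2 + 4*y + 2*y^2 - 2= 2*y^2 + 4*y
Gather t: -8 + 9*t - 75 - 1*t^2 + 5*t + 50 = -t^2 + 14*t - 33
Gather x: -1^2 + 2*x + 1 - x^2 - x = -x^2 + x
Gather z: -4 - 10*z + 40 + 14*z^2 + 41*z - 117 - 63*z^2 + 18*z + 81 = -49*z^2 + 49*z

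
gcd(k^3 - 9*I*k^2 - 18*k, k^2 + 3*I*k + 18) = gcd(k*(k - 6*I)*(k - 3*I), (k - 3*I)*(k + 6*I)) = k - 3*I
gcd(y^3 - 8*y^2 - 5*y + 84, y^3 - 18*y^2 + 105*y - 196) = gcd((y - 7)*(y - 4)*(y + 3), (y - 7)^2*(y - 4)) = y^2 - 11*y + 28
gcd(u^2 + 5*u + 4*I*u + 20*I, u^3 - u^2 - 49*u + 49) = 1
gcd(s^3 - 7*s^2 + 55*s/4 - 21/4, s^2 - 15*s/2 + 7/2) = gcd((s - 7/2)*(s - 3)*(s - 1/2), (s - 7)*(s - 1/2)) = s - 1/2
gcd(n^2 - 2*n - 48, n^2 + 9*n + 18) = n + 6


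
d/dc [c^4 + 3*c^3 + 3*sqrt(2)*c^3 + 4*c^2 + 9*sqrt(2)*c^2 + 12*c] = 4*c^3 + 9*c^2 + 9*sqrt(2)*c^2 + 8*c + 18*sqrt(2)*c + 12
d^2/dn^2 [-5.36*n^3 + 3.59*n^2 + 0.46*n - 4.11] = 7.18 - 32.16*n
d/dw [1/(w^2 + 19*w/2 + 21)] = 2*(-4*w - 19)/(2*w^2 + 19*w + 42)^2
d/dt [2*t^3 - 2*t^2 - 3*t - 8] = 6*t^2 - 4*t - 3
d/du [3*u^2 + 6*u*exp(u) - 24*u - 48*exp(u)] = 6*u*exp(u) + 6*u - 42*exp(u) - 24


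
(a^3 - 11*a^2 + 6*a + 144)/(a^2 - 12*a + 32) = (a^2 - 3*a - 18)/(a - 4)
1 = 1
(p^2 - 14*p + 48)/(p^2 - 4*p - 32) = (p - 6)/(p + 4)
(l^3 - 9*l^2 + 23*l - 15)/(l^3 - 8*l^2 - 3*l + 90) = (l^2 - 4*l + 3)/(l^2 - 3*l - 18)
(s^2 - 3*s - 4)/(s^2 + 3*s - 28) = (s + 1)/(s + 7)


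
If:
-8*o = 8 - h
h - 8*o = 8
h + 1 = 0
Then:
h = -1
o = -9/8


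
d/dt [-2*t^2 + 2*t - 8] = 2 - 4*t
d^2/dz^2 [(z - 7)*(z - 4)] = 2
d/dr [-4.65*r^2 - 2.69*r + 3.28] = -9.3*r - 2.69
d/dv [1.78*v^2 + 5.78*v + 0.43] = 3.56*v + 5.78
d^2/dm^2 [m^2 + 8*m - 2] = 2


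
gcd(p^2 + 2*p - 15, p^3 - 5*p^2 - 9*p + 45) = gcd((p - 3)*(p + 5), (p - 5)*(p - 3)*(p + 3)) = p - 3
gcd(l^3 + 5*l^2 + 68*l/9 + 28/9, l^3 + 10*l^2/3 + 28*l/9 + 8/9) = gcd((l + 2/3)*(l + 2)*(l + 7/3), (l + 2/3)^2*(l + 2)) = l^2 + 8*l/3 + 4/3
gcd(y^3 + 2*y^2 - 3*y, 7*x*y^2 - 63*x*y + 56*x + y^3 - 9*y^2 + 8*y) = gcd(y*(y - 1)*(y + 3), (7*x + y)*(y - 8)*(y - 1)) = y - 1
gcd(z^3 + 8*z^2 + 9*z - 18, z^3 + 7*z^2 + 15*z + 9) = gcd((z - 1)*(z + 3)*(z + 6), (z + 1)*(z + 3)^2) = z + 3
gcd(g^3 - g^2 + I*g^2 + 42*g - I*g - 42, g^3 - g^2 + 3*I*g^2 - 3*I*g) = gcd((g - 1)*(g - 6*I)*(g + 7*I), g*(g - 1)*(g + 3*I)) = g - 1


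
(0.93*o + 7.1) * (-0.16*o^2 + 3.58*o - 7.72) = -0.1488*o^3 + 2.1934*o^2 + 18.2384*o - 54.812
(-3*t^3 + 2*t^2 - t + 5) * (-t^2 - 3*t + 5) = 3*t^5 + 7*t^4 - 20*t^3 + 8*t^2 - 20*t + 25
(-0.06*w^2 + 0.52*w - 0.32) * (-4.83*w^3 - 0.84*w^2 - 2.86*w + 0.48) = 0.2898*w^5 - 2.4612*w^4 + 1.2804*w^3 - 1.2472*w^2 + 1.1648*w - 0.1536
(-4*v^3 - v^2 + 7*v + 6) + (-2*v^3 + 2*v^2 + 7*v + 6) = -6*v^3 + v^2 + 14*v + 12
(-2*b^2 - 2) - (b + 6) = -2*b^2 - b - 8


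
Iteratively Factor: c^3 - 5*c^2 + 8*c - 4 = (c - 1)*(c^2 - 4*c + 4) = (c - 2)*(c - 1)*(c - 2)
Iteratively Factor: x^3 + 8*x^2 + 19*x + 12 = (x + 1)*(x^2 + 7*x + 12) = (x + 1)*(x + 3)*(x + 4)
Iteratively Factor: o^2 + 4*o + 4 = (o + 2)*(o + 2)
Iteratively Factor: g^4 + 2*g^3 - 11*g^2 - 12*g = (g)*(g^3 + 2*g^2 - 11*g - 12) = g*(g - 3)*(g^2 + 5*g + 4) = g*(g - 3)*(g + 1)*(g + 4)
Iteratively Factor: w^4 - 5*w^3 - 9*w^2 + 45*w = (w - 3)*(w^3 - 2*w^2 - 15*w) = (w - 3)*(w + 3)*(w^2 - 5*w) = w*(w - 3)*(w + 3)*(w - 5)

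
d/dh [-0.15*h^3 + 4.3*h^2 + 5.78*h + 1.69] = -0.45*h^2 + 8.6*h + 5.78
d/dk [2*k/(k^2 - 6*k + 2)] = 2*(2 - k^2)/(k^4 - 12*k^3 + 40*k^2 - 24*k + 4)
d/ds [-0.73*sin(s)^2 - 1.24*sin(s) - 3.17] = -(1.46*sin(s) + 1.24)*cos(s)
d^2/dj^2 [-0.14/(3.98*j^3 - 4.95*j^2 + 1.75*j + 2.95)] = ((3.3432*j - 1.386)*(3.98*j^3 - 4.95*j^2 + 1.75*j + 2.95) - 0.14*(11.94*j^2 - 9.9*j + 1.75)*(23.88*j^2 - 19.8*j + 3.5))/(3.98*j^3 - 4.95*j^2 + 1.75*j + 2.95)^3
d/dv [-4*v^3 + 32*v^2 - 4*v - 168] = -12*v^2 + 64*v - 4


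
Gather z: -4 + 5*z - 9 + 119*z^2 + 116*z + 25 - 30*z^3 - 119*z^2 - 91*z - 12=-30*z^3 + 30*z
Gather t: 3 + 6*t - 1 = 6*t + 2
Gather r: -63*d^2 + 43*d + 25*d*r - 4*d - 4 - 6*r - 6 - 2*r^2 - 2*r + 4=-63*d^2 + 39*d - 2*r^2 + r*(25*d - 8) - 6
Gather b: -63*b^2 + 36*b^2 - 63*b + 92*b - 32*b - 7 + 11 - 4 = -27*b^2 - 3*b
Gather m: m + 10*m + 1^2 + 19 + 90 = 11*m + 110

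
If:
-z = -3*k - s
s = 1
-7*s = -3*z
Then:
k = 4/9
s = 1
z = 7/3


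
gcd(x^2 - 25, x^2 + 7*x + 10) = x + 5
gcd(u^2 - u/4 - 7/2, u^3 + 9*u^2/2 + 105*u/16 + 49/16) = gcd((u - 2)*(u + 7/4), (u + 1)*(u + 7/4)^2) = u + 7/4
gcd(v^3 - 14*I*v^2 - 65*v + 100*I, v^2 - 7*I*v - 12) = v - 4*I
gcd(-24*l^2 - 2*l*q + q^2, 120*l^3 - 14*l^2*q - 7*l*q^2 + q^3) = -24*l^2 - 2*l*q + q^2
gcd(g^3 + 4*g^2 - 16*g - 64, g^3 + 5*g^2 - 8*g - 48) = g^2 + 8*g + 16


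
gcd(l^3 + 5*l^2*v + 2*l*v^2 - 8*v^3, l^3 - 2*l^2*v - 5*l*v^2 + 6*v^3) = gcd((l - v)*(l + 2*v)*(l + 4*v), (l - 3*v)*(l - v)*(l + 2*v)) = -l^2 - l*v + 2*v^2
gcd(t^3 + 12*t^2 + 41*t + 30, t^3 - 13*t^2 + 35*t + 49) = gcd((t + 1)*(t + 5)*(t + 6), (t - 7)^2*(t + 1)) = t + 1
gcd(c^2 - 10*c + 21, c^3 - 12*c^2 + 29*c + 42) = c - 7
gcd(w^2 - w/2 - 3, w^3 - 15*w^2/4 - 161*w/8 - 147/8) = w + 3/2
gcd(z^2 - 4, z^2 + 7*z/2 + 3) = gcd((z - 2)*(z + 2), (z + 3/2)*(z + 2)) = z + 2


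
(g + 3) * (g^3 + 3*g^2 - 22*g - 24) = g^4 + 6*g^3 - 13*g^2 - 90*g - 72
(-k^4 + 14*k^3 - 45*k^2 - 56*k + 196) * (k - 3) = -k^5 + 17*k^4 - 87*k^3 + 79*k^2 + 364*k - 588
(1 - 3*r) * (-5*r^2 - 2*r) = 15*r^3 + r^2 - 2*r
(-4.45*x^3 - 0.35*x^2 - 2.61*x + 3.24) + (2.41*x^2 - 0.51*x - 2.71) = -4.45*x^3 + 2.06*x^2 - 3.12*x + 0.53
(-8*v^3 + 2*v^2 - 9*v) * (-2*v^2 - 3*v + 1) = 16*v^5 + 20*v^4 + 4*v^3 + 29*v^2 - 9*v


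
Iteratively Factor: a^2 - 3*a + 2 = (a - 1)*(a - 2)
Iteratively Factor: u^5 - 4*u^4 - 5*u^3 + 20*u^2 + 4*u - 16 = (u - 4)*(u^4 - 5*u^2 + 4) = (u - 4)*(u - 2)*(u^3 + 2*u^2 - u - 2) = (u - 4)*(u - 2)*(u + 2)*(u^2 - 1) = (u - 4)*(u - 2)*(u - 1)*(u + 2)*(u + 1)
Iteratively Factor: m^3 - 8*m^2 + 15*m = (m - 3)*(m^2 - 5*m) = (m - 5)*(m - 3)*(m)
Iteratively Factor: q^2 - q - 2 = (q + 1)*(q - 2)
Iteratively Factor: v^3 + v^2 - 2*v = (v)*(v^2 + v - 2) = v*(v - 1)*(v + 2)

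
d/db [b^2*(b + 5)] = b*(3*b + 10)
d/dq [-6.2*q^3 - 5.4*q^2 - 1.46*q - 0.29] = -18.6*q^2 - 10.8*q - 1.46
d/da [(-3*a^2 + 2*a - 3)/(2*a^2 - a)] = (-a^2 + 12*a - 3)/(a^2*(4*a^2 - 4*a + 1))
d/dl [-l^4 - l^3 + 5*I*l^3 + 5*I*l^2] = l*(-4*l^2 - 3*l + 15*I*l + 10*I)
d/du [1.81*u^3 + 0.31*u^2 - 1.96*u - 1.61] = 5.43*u^2 + 0.62*u - 1.96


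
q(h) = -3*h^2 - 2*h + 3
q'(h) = -6*h - 2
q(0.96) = -1.68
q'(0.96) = -7.76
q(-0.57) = 3.17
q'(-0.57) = 1.42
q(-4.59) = -51.02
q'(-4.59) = 25.54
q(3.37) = -37.81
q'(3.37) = -22.22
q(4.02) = -53.52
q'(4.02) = -26.12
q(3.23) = -34.76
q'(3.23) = -21.38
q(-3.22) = -21.67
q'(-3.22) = 17.32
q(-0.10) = 3.17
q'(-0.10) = -1.40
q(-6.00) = -93.00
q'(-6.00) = 34.00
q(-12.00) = -405.00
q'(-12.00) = 70.00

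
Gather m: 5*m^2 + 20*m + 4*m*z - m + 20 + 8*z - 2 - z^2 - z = 5*m^2 + m*(4*z + 19) - z^2 + 7*z + 18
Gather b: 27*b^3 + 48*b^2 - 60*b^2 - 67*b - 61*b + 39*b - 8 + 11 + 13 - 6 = 27*b^3 - 12*b^2 - 89*b + 10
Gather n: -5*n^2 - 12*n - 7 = -5*n^2 - 12*n - 7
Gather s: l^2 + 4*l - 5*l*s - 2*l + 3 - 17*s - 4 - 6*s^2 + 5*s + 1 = l^2 + 2*l - 6*s^2 + s*(-5*l - 12)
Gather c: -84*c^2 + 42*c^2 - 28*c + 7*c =-42*c^2 - 21*c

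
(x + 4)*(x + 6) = x^2 + 10*x + 24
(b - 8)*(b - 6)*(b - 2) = b^3 - 16*b^2 + 76*b - 96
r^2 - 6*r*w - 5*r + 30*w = (r - 5)*(r - 6*w)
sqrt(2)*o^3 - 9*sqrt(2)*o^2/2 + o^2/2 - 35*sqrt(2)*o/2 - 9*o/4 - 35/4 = (o - 7)*(o + 5/2)*(sqrt(2)*o + 1/2)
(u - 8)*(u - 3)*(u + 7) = u^3 - 4*u^2 - 53*u + 168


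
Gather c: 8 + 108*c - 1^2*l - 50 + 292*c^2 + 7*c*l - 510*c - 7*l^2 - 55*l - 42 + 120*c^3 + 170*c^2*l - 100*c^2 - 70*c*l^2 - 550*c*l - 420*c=120*c^3 + c^2*(170*l + 192) + c*(-70*l^2 - 543*l - 822) - 7*l^2 - 56*l - 84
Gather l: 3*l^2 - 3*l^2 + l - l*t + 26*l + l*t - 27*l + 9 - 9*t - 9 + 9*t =0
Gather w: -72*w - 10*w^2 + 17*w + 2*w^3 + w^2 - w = 2*w^3 - 9*w^2 - 56*w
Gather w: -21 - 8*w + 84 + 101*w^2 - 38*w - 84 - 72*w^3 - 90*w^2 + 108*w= -72*w^3 + 11*w^2 + 62*w - 21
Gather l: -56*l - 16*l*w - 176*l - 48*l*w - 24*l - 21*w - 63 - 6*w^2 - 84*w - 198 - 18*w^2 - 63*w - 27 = l*(-64*w - 256) - 24*w^2 - 168*w - 288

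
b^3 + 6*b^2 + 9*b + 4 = (b + 1)^2*(b + 4)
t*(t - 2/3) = t^2 - 2*t/3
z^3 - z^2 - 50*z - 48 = (z - 8)*(z + 1)*(z + 6)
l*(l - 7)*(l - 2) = l^3 - 9*l^2 + 14*l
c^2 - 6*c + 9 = (c - 3)^2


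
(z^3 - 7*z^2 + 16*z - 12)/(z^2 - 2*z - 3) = (z^2 - 4*z + 4)/(z + 1)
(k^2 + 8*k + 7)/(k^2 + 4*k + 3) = (k + 7)/(k + 3)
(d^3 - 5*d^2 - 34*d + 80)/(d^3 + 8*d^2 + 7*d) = (d^3 - 5*d^2 - 34*d + 80)/(d*(d^2 + 8*d + 7))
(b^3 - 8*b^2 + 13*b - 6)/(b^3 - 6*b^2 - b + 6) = (b - 1)/(b + 1)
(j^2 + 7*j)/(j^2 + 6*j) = (j + 7)/(j + 6)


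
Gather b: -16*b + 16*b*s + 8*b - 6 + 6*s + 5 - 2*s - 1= b*(16*s - 8) + 4*s - 2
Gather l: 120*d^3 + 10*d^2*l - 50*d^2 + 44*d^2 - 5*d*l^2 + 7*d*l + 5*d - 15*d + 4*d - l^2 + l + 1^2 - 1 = 120*d^3 - 6*d^2 - 6*d + l^2*(-5*d - 1) + l*(10*d^2 + 7*d + 1)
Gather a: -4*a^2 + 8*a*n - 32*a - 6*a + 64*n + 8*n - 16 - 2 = -4*a^2 + a*(8*n - 38) + 72*n - 18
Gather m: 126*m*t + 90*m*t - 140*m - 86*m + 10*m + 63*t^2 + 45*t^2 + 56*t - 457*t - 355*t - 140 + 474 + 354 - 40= m*(216*t - 216) + 108*t^2 - 756*t + 648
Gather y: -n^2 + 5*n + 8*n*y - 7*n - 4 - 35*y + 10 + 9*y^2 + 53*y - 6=-n^2 - 2*n + 9*y^2 + y*(8*n + 18)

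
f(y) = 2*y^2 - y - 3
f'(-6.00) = -25.00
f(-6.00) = 75.00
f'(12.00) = 47.00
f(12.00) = 273.00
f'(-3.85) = -16.40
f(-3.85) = 30.50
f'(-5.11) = -21.44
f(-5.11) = 54.33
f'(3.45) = 12.80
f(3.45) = 17.36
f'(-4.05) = -17.20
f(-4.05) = 33.86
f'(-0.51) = -3.04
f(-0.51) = -1.97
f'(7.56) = 29.24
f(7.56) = 103.75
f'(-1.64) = -7.56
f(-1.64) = 4.02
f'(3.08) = 11.32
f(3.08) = 12.89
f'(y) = 4*y - 1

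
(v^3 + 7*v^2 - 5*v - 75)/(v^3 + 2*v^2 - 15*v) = (v + 5)/v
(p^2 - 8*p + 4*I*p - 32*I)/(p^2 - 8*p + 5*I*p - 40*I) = (p + 4*I)/(p + 5*I)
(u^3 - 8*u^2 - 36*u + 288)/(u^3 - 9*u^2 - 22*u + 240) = (u + 6)/(u + 5)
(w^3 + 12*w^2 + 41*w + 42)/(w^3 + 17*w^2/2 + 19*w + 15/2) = 2*(w^2 + 9*w + 14)/(2*w^2 + 11*w + 5)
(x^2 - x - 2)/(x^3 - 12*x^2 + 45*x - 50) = (x + 1)/(x^2 - 10*x + 25)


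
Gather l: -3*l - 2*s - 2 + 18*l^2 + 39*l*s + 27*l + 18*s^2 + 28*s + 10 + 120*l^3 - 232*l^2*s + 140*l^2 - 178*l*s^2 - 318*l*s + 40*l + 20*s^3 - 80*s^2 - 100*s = 120*l^3 + l^2*(158 - 232*s) + l*(-178*s^2 - 279*s + 64) + 20*s^3 - 62*s^2 - 74*s + 8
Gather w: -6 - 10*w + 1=-10*w - 5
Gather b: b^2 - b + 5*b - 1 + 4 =b^2 + 4*b + 3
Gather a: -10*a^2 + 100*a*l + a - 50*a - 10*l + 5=-10*a^2 + a*(100*l - 49) - 10*l + 5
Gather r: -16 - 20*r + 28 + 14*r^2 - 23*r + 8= 14*r^2 - 43*r + 20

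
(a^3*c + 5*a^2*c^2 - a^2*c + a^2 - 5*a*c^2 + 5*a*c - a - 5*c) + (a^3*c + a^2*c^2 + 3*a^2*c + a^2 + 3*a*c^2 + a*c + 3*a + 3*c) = 2*a^3*c + 6*a^2*c^2 + 2*a^2*c + 2*a^2 - 2*a*c^2 + 6*a*c + 2*a - 2*c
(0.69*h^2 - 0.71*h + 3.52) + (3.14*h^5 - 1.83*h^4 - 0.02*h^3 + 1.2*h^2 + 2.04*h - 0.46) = 3.14*h^5 - 1.83*h^4 - 0.02*h^3 + 1.89*h^2 + 1.33*h + 3.06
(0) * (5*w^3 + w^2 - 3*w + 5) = 0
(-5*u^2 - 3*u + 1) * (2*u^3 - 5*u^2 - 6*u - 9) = -10*u^5 + 19*u^4 + 47*u^3 + 58*u^2 + 21*u - 9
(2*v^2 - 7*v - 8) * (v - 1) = 2*v^3 - 9*v^2 - v + 8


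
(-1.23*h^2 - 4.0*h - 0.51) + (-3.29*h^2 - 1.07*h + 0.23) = -4.52*h^2 - 5.07*h - 0.28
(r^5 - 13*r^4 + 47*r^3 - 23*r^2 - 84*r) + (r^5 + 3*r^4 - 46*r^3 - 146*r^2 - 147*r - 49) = 2*r^5 - 10*r^4 + r^3 - 169*r^2 - 231*r - 49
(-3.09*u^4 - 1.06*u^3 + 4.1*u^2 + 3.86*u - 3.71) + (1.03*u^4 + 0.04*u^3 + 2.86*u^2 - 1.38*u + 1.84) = -2.06*u^4 - 1.02*u^3 + 6.96*u^2 + 2.48*u - 1.87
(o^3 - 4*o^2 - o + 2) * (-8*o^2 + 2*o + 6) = -8*o^5 + 34*o^4 + 6*o^3 - 42*o^2 - 2*o + 12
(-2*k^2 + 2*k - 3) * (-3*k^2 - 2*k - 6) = 6*k^4 - 2*k^3 + 17*k^2 - 6*k + 18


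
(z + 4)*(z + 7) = z^2 + 11*z + 28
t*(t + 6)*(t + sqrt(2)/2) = t^3 + sqrt(2)*t^2/2 + 6*t^2 + 3*sqrt(2)*t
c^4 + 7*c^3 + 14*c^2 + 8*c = c*(c + 1)*(c + 2)*(c + 4)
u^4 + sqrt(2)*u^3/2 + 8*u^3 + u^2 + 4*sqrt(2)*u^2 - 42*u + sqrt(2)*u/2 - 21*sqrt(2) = (u - 2)*(u + 3)*(u + 7)*(u + sqrt(2)/2)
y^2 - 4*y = y*(y - 4)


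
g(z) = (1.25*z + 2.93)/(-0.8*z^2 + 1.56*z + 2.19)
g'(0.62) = 0.18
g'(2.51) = 14.30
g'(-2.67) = -0.12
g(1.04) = 1.44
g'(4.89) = 0.52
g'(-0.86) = -77.77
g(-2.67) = 0.05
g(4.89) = -0.97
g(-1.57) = -0.43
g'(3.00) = 194.96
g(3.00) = -20.24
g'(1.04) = 0.47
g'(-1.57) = -1.35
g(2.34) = 4.01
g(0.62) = 1.30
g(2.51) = 5.69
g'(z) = (1.25*z + 2.93)*(1.6*z - 1.56)/(-0.8*z^2 + 1.56*z + 2.19)^2 + 1.25/(-0.8*z^2 + 1.56*z + 2.19) = (1.0*z^2 + 4.688*z - 1.8333)/(0.64*z^4 - 2.496*z^3 - 1.0704*z^2 + 6.8328*z + 4.7961)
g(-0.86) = 7.23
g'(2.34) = 6.86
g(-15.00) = 0.08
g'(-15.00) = 0.00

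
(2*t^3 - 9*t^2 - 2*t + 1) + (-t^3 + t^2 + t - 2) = t^3 - 8*t^2 - t - 1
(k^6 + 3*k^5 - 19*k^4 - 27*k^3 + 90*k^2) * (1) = k^6 + 3*k^5 - 19*k^4 - 27*k^3 + 90*k^2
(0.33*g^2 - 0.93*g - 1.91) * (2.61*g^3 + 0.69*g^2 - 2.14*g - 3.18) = 0.8613*g^5 - 2.1996*g^4 - 6.333*g^3 - 0.3771*g^2 + 7.0448*g + 6.0738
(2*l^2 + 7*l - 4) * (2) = 4*l^2 + 14*l - 8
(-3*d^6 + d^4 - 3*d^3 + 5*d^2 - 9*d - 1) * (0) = 0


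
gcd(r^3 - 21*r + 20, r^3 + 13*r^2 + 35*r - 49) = r - 1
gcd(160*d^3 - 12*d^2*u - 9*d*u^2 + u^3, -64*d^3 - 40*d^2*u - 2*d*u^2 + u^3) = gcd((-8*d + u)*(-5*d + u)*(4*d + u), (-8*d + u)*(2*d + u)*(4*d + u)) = -32*d^2 - 4*d*u + u^2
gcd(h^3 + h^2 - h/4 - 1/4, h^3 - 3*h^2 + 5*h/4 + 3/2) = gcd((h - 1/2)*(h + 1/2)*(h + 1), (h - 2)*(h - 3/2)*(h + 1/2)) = h + 1/2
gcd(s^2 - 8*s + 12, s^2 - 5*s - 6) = s - 6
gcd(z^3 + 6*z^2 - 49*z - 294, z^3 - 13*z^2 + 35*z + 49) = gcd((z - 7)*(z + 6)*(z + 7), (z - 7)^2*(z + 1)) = z - 7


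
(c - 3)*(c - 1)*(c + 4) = c^3 - 13*c + 12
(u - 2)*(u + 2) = u^2 - 4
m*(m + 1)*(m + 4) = m^3 + 5*m^2 + 4*m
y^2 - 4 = (y - 2)*(y + 2)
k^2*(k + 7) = k^3 + 7*k^2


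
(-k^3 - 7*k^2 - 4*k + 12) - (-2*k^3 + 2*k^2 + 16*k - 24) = k^3 - 9*k^2 - 20*k + 36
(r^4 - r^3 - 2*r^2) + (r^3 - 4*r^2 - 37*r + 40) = r^4 - 6*r^2 - 37*r + 40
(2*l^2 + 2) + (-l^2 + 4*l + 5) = l^2 + 4*l + 7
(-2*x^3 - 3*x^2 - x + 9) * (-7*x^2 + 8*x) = 14*x^5 + 5*x^4 - 17*x^3 - 71*x^2 + 72*x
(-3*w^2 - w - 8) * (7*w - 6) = -21*w^3 + 11*w^2 - 50*w + 48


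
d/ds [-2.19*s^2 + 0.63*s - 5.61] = 0.63 - 4.38*s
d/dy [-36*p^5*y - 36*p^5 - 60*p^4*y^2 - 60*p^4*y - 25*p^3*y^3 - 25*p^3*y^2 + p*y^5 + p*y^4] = p*(-36*p^4 - 120*p^3*y - 60*p^3 - 75*p^2*y^2 - 50*p^2*y + 5*y^4 + 4*y^3)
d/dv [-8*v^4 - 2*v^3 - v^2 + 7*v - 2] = -32*v^3 - 6*v^2 - 2*v + 7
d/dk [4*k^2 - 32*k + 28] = 8*k - 32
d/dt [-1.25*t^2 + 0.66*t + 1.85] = 0.66 - 2.5*t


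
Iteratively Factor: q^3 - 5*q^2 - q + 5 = (q - 1)*(q^2 - 4*q - 5) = (q - 5)*(q - 1)*(q + 1)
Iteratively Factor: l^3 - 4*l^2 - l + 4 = (l - 4)*(l^2 - 1) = (l - 4)*(l - 1)*(l + 1)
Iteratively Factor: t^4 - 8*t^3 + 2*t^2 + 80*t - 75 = (t - 5)*(t^3 - 3*t^2 - 13*t + 15) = (t - 5)^2*(t^2 + 2*t - 3) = (t - 5)^2*(t - 1)*(t + 3)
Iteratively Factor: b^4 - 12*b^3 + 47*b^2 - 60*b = (b - 5)*(b^3 - 7*b^2 + 12*b) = b*(b - 5)*(b^2 - 7*b + 12) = b*(b - 5)*(b - 4)*(b - 3)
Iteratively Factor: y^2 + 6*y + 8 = (y + 2)*(y + 4)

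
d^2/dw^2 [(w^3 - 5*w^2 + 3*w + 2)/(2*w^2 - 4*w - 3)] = 2*(-6*w^3 - 30*w^2 + 33*w - 37)/(8*w^6 - 48*w^5 + 60*w^4 + 80*w^3 - 90*w^2 - 108*w - 27)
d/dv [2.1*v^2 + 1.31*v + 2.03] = 4.2*v + 1.31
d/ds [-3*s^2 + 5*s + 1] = 5 - 6*s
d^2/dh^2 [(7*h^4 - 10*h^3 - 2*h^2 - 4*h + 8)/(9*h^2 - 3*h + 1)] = 2*(567*h^6 - 567*h^5 + 378*h^4 - 546*h^3 + 2130*h^2 - 570*h - 14)/(729*h^6 - 729*h^5 + 486*h^4 - 189*h^3 + 54*h^2 - 9*h + 1)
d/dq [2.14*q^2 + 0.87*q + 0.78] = 4.28*q + 0.87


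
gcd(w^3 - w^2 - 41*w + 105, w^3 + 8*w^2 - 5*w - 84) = w^2 + 4*w - 21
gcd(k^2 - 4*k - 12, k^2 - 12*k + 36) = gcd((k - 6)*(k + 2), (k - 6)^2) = k - 6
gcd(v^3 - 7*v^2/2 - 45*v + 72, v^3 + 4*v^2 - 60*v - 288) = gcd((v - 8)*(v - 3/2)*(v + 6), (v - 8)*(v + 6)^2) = v^2 - 2*v - 48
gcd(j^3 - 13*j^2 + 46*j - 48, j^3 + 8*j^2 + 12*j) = 1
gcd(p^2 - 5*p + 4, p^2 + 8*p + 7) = 1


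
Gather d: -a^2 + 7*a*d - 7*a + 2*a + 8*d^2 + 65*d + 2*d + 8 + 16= -a^2 - 5*a + 8*d^2 + d*(7*a + 67) + 24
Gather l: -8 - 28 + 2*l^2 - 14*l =2*l^2 - 14*l - 36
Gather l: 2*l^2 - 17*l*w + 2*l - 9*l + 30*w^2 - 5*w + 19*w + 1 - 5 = 2*l^2 + l*(-17*w - 7) + 30*w^2 + 14*w - 4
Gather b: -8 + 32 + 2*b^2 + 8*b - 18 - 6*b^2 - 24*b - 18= -4*b^2 - 16*b - 12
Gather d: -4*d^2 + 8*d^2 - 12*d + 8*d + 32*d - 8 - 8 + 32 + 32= 4*d^2 + 28*d + 48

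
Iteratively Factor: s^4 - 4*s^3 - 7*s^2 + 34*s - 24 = (s - 4)*(s^3 - 7*s + 6) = (s - 4)*(s + 3)*(s^2 - 3*s + 2) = (s - 4)*(s - 2)*(s + 3)*(s - 1)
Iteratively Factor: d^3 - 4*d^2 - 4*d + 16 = (d - 4)*(d^2 - 4) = (d - 4)*(d + 2)*(d - 2)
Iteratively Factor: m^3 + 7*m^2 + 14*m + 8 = (m + 2)*(m^2 + 5*m + 4) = (m + 1)*(m + 2)*(m + 4)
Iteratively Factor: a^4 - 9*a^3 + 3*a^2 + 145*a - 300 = (a - 5)*(a^3 - 4*a^2 - 17*a + 60) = (a - 5)^2*(a^2 + a - 12) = (a - 5)^2*(a + 4)*(a - 3)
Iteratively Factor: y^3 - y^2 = (y - 1)*(y^2) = y*(y - 1)*(y)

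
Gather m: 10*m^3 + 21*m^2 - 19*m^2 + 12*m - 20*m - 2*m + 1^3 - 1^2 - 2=10*m^3 + 2*m^2 - 10*m - 2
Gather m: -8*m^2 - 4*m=-8*m^2 - 4*m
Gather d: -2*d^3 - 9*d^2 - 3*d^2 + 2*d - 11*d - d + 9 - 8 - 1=-2*d^3 - 12*d^2 - 10*d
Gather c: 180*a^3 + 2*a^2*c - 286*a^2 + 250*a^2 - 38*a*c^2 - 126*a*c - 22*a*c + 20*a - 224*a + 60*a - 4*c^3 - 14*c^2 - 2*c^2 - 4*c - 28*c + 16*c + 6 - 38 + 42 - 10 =180*a^3 - 36*a^2 - 144*a - 4*c^3 + c^2*(-38*a - 16) + c*(2*a^2 - 148*a - 16)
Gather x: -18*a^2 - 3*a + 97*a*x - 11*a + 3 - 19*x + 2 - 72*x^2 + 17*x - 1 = -18*a^2 - 14*a - 72*x^2 + x*(97*a - 2) + 4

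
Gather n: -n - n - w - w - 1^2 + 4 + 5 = -2*n - 2*w + 8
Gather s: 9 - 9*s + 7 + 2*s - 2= 14 - 7*s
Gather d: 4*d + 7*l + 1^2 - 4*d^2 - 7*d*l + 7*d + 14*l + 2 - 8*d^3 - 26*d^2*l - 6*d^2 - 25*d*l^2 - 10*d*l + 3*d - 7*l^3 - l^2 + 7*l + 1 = -8*d^3 + d^2*(-26*l - 10) + d*(-25*l^2 - 17*l + 14) - 7*l^3 - l^2 + 28*l + 4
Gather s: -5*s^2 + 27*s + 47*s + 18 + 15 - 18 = -5*s^2 + 74*s + 15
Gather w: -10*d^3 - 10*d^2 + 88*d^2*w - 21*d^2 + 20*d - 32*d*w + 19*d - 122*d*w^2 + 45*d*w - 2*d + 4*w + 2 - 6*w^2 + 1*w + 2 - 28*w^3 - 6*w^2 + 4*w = -10*d^3 - 31*d^2 + 37*d - 28*w^3 + w^2*(-122*d - 12) + w*(88*d^2 + 13*d + 9) + 4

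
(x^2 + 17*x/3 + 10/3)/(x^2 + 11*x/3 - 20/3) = (3*x + 2)/(3*x - 4)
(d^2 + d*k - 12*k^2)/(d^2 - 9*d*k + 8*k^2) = (d^2 + d*k - 12*k^2)/(d^2 - 9*d*k + 8*k^2)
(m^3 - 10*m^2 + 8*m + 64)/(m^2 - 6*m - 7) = (-m^3 + 10*m^2 - 8*m - 64)/(-m^2 + 6*m + 7)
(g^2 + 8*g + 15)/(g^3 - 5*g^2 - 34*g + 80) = (g + 3)/(g^2 - 10*g + 16)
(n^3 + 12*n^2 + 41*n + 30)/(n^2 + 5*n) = n + 7 + 6/n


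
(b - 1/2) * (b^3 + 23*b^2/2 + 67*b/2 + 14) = b^4 + 11*b^3 + 111*b^2/4 - 11*b/4 - 7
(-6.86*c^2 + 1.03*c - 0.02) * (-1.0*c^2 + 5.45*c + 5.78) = 6.86*c^4 - 38.417*c^3 - 34.0173*c^2 + 5.8444*c - 0.1156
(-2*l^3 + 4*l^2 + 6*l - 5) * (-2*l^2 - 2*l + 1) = 4*l^5 - 4*l^4 - 22*l^3 + 2*l^2 + 16*l - 5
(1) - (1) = 0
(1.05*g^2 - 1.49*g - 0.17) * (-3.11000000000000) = -3.2655*g^2 + 4.6339*g + 0.5287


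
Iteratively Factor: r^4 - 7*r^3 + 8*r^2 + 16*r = (r + 1)*(r^3 - 8*r^2 + 16*r) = (r - 4)*(r + 1)*(r^2 - 4*r) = (r - 4)^2*(r + 1)*(r)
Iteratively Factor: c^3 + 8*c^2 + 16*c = (c + 4)*(c^2 + 4*c) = c*(c + 4)*(c + 4)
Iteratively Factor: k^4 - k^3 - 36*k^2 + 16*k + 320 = (k + 4)*(k^3 - 5*k^2 - 16*k + 80) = (k - 5)*(k + 4)*(k^2 - 16) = (k - 5)*(k + 4)^2*(k - 4)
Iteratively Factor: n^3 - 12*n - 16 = (n + 2)*(n^2 - 2*n - 8) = (n + 2)^2*(n - 4)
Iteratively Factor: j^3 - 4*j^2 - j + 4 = (j - 1)*(j^2 - 3*j - 4) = (j - 4)*(j - 1)*(j + 1)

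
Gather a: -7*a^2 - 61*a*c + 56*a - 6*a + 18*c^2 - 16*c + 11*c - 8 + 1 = -7*a^2 + a*(50 - 61*c) + 18*c^2 - 5*c - 7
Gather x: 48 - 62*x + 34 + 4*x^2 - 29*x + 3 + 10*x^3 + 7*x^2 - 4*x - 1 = 10*x^3 + 11*x^2 - 95*x + 84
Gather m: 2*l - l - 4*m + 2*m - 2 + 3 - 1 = l - 2*m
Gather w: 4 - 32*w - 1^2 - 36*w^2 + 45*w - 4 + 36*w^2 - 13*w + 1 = 0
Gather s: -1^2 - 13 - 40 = -54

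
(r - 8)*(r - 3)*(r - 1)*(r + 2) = r^4 - 10*r^3 + 11*r^2 + 46*r - 48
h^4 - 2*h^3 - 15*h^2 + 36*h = h*(h - 3)^2*(h + 4)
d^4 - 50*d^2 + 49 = (d - 7)*(d - 1)*(d + 1)*(d + 7)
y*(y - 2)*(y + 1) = y^3 - y^2 - 2*y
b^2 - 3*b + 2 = (b - 2)*(b - 1)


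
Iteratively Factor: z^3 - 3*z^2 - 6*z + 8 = (z - 4)*(z^2 + z - 2) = (z - 4)*(z + 2)*(z - 1)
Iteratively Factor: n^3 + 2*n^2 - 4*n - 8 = (n + 2)*(n^2 - 4) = (n - 2)*(n + 2)*(n + 2)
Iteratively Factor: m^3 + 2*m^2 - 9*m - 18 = (m - 3)*(m^2 + 5*m + 6) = (m - 3)*(m + 3)*(m + 2)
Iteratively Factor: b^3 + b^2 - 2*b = (b + 2)*(b^2 - b) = (b - 1)*(b + 2)*(b)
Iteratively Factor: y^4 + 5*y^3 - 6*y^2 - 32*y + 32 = (y - 1)*(y^3 + 6*y^2 - 32) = (y - 1)*(y + 4)*(y^2 + 2*y - 8) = (y - 2)*(y - 1)*(y + 4)*(y + 4)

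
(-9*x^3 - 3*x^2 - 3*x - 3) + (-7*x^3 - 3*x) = -16*x^3 - 3*x^2 - 6*x - 3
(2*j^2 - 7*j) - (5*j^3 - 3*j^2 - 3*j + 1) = -5*j^3 + 5*j^2 - 4*j - 1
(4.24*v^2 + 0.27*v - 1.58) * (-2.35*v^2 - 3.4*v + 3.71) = -9.964*v^4 - 15.0505*v^3 + 18.5254*v^2 + 6.3737*v - 5.8618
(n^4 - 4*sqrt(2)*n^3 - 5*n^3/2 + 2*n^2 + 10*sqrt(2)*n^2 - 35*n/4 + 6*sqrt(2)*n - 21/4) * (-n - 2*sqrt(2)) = -n^5 + 5*n^4/2 + 2*sqrt(2)*n^4 - 5*sqrt(2)*n^3 + 14*n^3 - 125*n^2/4 - 10*sqrt(2)*n^2 - 75*n/4 + 35*sqrt(2)*n/2 + 21*sqrt(2)/2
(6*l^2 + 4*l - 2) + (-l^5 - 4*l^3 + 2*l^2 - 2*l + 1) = -l^5 - 4*l^3 + 8*l^2 + 2*l - 1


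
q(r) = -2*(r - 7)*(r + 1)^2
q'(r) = -2*(r - 7)*(2*r + 2) - 2*(r + 1)^2 = 2*(13 - 3*r)*(r + 1)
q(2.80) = 121.30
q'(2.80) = 34.96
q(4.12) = 150.99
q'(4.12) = 6.55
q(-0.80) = 0.62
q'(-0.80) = 6.16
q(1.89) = 85.36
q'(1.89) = 42.37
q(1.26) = 58.64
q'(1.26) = 41.67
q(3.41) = 139.64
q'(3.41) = 24.43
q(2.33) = 103.57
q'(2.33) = 40.03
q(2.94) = 126.05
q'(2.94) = 32.94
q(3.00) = 128.00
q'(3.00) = 32.00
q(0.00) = 14.00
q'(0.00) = 26.00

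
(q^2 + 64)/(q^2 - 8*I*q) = (q + 8*I)/q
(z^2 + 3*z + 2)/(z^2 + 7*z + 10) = (z + 1)/(z + 5)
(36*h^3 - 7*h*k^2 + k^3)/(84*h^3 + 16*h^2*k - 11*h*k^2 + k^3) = (3*h - k)/(7*h - k)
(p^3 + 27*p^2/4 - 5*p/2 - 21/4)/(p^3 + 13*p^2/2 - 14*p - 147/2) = (4*p^2 - p - 3)/(2*(2*p^2 - p - 21))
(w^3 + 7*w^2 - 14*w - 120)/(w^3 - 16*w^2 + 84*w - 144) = (w^2 + 11*w + 30)/(w^2 - 12*w + 36)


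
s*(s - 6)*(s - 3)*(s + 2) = s^4 - 7*s^3 + 36*s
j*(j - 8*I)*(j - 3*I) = j^3 - 11*I*j^2 - 24*j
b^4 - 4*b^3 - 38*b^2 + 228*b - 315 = (b - 5)*(b - 3)^2*(b + 7)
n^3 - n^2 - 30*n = n*(n - 6)*(n + 5)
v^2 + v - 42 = (v - 6)*(v + 7)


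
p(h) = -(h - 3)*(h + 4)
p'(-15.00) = 29.00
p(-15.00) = -198.00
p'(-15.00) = 29.00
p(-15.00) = -198.00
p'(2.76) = -6.52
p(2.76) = 1.62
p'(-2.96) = 4.92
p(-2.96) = 6.20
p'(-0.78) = 0.56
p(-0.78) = 12.17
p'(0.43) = -1.86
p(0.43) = 11.39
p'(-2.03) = 3.06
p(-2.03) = 9.91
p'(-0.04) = -0.92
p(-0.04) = 12.04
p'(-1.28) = 1.56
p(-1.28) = 11.64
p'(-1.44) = 1.88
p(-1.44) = 11.37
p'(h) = -2*h - 1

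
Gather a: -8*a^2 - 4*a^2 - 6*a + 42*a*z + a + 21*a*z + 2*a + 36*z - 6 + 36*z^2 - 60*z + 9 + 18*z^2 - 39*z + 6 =-12*a^2 + a*(63*z - 3) + 54*z^2 - 63*z + 9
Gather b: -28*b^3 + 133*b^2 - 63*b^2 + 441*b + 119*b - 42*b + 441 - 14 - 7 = -28*b^3 + 70*b^2 + 518*b + 420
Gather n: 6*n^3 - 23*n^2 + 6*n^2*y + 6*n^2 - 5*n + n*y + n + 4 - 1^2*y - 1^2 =6*n^3 + n^2*(6*y - 17) + n*(y - 4) - y + 3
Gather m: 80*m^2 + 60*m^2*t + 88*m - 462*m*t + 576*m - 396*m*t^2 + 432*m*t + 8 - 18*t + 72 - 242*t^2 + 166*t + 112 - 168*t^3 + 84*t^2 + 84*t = m^2*(60*t + 80) + m*(-396*t^2 - 30*t + 664) - 168*t^3 - 158*t^2 + 232*t + 192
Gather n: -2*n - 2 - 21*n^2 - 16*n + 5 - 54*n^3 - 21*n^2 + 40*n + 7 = -54*n^3 - 42*n^2 + 22*n + 10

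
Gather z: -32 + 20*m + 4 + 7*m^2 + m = 7*m^2 + 21*m - 28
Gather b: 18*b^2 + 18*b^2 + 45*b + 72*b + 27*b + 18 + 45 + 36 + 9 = 36*b^2 + 144*b + 108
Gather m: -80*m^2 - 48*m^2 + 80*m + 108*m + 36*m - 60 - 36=-128*m^2 + 224*m - 96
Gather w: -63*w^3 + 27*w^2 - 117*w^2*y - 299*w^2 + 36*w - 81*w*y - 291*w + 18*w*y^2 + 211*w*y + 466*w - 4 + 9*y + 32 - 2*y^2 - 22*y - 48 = -63*w^3 + w^2*(-117*y - 272) + w*(18*y^2 + 130*y + 211) - 2*y^2 - 13*y - 20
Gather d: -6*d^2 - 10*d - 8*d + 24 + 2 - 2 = -6*d^2 - 18*d + 24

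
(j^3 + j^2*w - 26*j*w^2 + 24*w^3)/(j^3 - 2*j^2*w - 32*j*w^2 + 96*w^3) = (-j + w)/(-j + 4*w)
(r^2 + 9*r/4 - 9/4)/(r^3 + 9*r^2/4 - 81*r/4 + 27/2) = (r + 3)/(r^2 + 3*r - 18)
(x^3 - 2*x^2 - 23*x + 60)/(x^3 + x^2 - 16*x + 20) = (x^2 - 7*x + 12)/(x^2 - 4*x + 4)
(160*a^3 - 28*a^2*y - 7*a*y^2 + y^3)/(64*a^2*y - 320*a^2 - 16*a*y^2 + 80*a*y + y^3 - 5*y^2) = (-20*a^2 + a*y + y^2)/(-8*a*y + 40*a + y^2 - 5*y)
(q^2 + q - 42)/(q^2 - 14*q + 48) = (q + 7)/(q - 8)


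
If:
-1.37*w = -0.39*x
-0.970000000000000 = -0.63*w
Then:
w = 1.54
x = 5.41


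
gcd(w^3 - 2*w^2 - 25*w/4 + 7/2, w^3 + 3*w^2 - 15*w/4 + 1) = w - 1/2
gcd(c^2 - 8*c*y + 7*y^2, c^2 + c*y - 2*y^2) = -c + y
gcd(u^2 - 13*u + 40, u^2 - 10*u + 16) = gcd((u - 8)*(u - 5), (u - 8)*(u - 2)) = u - 8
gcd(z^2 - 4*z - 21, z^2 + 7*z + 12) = z + 3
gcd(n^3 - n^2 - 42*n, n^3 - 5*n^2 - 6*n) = n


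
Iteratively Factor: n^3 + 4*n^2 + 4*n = (n)*(n^2 + 4*n + 4) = n*(n + 2)*(n + 2)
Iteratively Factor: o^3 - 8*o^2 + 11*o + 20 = (o - 5)*(o^2 - 3*o - 4) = (o - 5)*(o - 4)*(o + 1)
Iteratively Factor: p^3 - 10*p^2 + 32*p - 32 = (p - 4)*(p^2 - 6*p + 8) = (p - 4)^2*(p - 2)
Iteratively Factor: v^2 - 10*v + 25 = (v - 5)*(v - 5)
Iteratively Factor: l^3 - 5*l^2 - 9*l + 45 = (l - 3)*(l^2 - 2*l - 15) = (l - 3)*(l + 3)*(l - 5)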